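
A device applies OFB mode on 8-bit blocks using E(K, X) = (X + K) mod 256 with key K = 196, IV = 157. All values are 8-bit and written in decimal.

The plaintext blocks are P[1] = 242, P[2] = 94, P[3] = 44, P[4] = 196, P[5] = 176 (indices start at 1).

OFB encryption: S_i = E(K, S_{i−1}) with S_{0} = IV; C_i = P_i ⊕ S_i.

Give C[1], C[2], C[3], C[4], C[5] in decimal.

C[1] = 147, C[2] = 123, C[3] = 197, C[4] = 105, C[5] = 193

C[1]: S = E(K, 157) = 97; 242 ⊕ 97 = 147.
C[2]: S = E(K, 97) = 37; 94 ⊕ 37 = 123.
C[3]: S = E(K, 37) = 233; 44 ⊕ 233 = 197.
C[4]: S = E(K, 233) = 173; 196 ⊕ 173 = 105.
C[5]: S = E(K, 173) = 113; 176 ⊕ 113 = 193.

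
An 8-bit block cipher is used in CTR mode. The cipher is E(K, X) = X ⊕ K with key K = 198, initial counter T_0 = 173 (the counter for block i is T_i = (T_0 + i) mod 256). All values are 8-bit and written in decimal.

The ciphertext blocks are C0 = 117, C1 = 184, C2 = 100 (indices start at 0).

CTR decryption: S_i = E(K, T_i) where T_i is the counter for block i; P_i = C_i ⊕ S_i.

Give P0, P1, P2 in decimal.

P0 = 30, P1 = 208, P2 = 13

P0: T = 173, S = E(K, T) = 107; 117 ⊕ 107 = 30.
P1: T = 174, S = E(K, T) = 104; 184 ⊕ 104 = 208.
P2: T = 175, S = E(K, T) = 105; 100 ⊕ 105 = 13.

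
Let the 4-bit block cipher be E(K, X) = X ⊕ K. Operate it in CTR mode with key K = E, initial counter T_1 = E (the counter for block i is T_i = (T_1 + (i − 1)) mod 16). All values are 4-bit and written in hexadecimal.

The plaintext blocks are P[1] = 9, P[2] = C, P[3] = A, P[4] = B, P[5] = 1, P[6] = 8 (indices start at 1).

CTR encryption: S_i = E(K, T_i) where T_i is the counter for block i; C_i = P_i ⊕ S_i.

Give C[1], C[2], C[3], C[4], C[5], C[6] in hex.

C[1]: T = E, S = E(K, T) = 0; 9 ⊕ 0 = 9.
C[2]: T = F, S = E(K, T) = 1; C ⊕ 1 = D.
C[3]: T = 0, S = E(K, T) = E; A ⊕ E = 4.
C[4]: T = 1, S = E(K, T) = F; B ⊕ F = 4.
C[5]: T = 2, S = E(K, T) = C; 1 ⊕ C = D.
C[6]: T = 3, S = E(K, T) = D; 8 ⊕ D = 5.

C[1] = 9, C[2] = D, C[3] = 4, C[4] = 4, C[5] = D, C[6] = 5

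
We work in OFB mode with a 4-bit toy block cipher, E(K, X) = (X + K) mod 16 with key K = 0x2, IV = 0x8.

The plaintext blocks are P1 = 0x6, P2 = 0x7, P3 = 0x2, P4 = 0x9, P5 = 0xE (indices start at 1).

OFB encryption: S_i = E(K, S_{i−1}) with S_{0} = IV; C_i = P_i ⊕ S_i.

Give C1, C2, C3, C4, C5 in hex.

C1: S = E(K, 0x8) = 0xA; 0x6 ⊕ 0xA = 0xC.
C2: S = E(K, 0xA) = 0xC; 0x7 ⊕ 0xC = 0xB.
C3: S = E(K, 0xC) = 0xE; 0x2 ⊕ 0xE = 0xC.
C4: S = E(K, 0xE) = 0x0; 0x9 ⊕ 0x0 = 0x9.
C5: S = E(K, 0x0) = 0x2; 0xE ⊕ 0x2 = 0xC.

C1 = 0xC, C2 = 0xB, C3 = 0xC, C4 = 0x9, C5 = 0xC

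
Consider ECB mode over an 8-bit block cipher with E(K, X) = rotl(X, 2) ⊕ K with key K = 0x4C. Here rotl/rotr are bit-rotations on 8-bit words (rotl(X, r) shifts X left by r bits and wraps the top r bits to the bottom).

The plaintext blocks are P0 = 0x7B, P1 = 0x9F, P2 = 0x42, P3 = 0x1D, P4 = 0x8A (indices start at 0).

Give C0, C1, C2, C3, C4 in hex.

C0 = 0xA1, C1 = 0x32, C2 = 0x45, C3 = 0x38, C4 = 0x66

ECB encryption: C_i = E(K, P_i).
C0: E(K, 0x7B) = 0xA1.
C1: E(K, 0x9F) = 0x32.
C2: E(K, 0x42) = 0x45.
C3: E(K, 0x1D) = 0x38.
C4: E(K, 0x8A) = 0x66.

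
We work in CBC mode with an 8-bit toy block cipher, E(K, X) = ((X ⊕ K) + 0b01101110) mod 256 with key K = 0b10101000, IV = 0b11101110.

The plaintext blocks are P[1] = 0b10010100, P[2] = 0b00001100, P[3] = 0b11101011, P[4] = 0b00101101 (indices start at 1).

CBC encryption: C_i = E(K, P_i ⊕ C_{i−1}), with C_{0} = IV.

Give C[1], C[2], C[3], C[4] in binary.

C[1] = 0b01000000, C[2] = 0b01010010, C[3] = 0b01111111, C[4] = 0b01101000

C[1]: P[1] ⊕ 0b11101110 = 0b01111010; E(K, 0b01111010) = 0b01000000.
C[2]: P[2] ⊕ 0b01000000 = 0b01001100; E(K, 0b01001100) = 0b01010010.
C[3]: P[3] ⊕ 0b01010010 = 0b10111001; E(K, 0b10111001) = 0b01111111.
C[4]: P[4] ⊕ 0b01111111 = 0b01010010; E(K, 0b01010010) = 0b01101000.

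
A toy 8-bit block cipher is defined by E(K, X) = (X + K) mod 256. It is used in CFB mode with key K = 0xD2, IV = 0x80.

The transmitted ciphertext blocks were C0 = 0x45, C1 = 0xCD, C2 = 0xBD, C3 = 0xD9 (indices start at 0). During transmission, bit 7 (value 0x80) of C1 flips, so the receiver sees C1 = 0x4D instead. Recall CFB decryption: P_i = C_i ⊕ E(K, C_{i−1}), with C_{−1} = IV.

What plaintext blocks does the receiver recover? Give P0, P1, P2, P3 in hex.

P0 = 0x17, P1 = 0x5A, P2 = 0xA2, P3 = 0x56

Only C1 changed, to 0x4D. In CFB, a change in C_i flips the same bit in P_i and garbles P_{i+1}. Decrypting the received ciphertext:
P0: E(K, 0x80) = 0x52; 0x45 ⊕ 0x52 = 0x17.
P1: E(K, 0x45) = 0x17; 0x4D ⊕ 0x17 = 0x5A.
P2: E(K, 0x4D) = 0x1F; 0xBD ⊕ 0x1F = 0xA2.
P3: E(K, 0xBD) = 0x8F; 0xD9 ⊕ 0x8F = 0x56.
Blocks that differ from the original plaintext: P1, P2.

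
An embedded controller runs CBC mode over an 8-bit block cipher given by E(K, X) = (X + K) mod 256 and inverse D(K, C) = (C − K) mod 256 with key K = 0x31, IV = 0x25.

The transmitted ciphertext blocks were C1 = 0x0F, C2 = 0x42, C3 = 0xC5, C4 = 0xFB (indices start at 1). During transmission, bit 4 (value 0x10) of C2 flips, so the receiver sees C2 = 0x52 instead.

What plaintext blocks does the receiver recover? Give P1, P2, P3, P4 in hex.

CBC decryption: P_i = D(K, C_i) ⊕ C_{i−1}, with C_{0} = IV.
Only C2 changed, to 0x52. In CBC, a change in C_i garbles P_i and flips the same bit in P_{i+1}. Decrypting the received ciphertext:
P1: D(K, 0x0F) = 0xDE; 0xDE ⊕ 0x25 = 0xFB.
P2: D(K, 0x52) = 0x21; 0x21 ⊕ 0x0F = 0x2E.
P3: D(K, 0xC5) = 0x94; 0x94 ⊕ 0x52 = 0xC6.
P4: D(K, 0xFB) = 0xCA; 0xCA ⊕ 0xC5 = 0x0F.
Blocks that differ from the original plaintext: P2, P3.

P1 = 0xFB, P2 = 0x2E, P3 = 0xC6, P4 = 0x0F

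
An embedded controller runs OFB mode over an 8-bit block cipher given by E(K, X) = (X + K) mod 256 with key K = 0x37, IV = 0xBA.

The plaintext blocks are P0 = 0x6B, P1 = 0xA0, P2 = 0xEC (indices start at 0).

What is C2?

OFB encryption: S_i = E(K, S_{i−1}) with S_{−1} = IV; C_i = P_i ⊕ S_i.
C0: S = E(K, 0xBA) = 0xF1; 0x6B ⊕ 0xF1 = 0x9A.
C1: S = E(K, 0xF1) = 0x28; 0xA0 ⊕ 0x28 = 0x88.
C2: S = E(K, 0x28) = 0x5F; 0xEC ⊕ 0x5F = 0xB3.

C2 = 0xB3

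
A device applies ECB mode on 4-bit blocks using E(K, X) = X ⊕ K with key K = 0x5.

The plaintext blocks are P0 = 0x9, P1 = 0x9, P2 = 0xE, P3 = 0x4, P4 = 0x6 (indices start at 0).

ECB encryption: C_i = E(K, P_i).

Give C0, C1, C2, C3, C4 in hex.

C0: E(K, 0x9) = 0xC.
C1: E(K, 0x9) = 0xC.
C2: E(K, 0xE) = 0xB.
C3: E(K, 0x4) = 0x1.
C4: E(K, 0x6) = 0x3.

C0 = 0xC, C1 = 0xC, C2 = 0xB, C3 = 0x1, C4 = 0x3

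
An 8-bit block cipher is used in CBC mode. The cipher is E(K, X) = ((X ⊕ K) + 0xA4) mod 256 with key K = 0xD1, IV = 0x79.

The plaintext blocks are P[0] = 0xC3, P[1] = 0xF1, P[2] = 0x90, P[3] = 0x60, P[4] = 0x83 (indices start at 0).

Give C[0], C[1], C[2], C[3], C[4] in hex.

C[0] = 0x0F, C[1] = 0xD3, C[2] = 0x36, C[3] = 0x2B, C[4] = 0x1D

CBC encryption: C_i = E(K, P_i ⊕ C_{i−1}), with C_{−1} = IV.
C[0]: P[0] ⊕ 0x79 = 0xBA; E(K, 0xBA) = 0x0F.
C[1]: P[1] ⊕ 0x0F = 0xFE; E(K, 0xFE) = 0xD3.
C[2]: P[2] ⊕ 0xD3 = 0x43; E(K, 0x43) = 0x36.
C[3]: P[3] ⊕ 0x36 = 0x56; E(K, 0x56) = 0x2B.
C[4]: P[4] ⊕ 0x2B = 0xA8; E(K, 0xA8) = 0x1D.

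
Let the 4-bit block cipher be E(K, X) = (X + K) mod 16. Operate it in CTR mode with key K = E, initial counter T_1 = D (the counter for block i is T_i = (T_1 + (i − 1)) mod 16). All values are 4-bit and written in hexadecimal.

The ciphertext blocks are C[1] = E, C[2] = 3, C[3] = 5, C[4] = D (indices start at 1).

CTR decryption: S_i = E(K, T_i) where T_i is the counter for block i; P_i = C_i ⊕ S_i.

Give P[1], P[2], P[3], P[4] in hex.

P[1] = 5, P[2] = F, P[3] = 8, P[4] = 3

P[1]: T = D, S = E(K, T) = B; E ⊕ B = 5.
P[2]: T = E, S = E(K, T) = C; 3 ⊕ C = F.
P[3]: T = F, S = E(K, T) = D; 5 ⊕ D = 8.
P[4]: T = 0, S = E(K, T) = E; D ⊕ E = 3.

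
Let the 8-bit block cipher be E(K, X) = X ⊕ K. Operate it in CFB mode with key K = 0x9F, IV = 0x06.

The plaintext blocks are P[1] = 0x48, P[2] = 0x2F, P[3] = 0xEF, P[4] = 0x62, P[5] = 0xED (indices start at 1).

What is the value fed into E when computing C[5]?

CFB encryption: C_i = P_i ⊕ E(K, C_{i−1}), with C_{0} = IV.
C[1]: E(K, 0x06) = 0x99; 0x48 ⊕ 0x99 = 0xD1.
C[2]: E(K, 0xD1) = 0x4E; 0x2F ⊕ 0x4E = 0x61.
C[3]: E(K, 0x61) = 0xFE; 0xEF ⊕ 0xFE = 0x11.
C[4]: E(K, 0x11) = 0x8E; 0x62 ⊕ 0x8E = 0xEC.
C[5]: E(K, 0xEC) = 0x73; 0xED ⊕ 0x73 = 0x9E.
So the input to E for block [5] is 0xEC.

0xEC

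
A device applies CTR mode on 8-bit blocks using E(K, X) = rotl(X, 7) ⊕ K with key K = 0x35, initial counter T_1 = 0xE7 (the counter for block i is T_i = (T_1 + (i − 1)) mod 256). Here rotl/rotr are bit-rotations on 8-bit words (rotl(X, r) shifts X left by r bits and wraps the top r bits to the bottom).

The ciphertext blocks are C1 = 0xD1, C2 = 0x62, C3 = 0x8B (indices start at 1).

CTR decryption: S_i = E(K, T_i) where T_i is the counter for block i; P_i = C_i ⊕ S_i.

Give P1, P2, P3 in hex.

P1 = 0x17, P2 = 0x23, P3 = 0x4A

P1: T = 0xE7, S = E(K, T) = 0xC6; 0xD1 ⊕ 0xC6 = 0x17.
P2: T = 0xE8, S = E(K, T) = 0x41; 0x62 ⊕ 0x41 = 0x23.
P3: T = 0xE9, S = E(K, T) = 0xC1; 0x8B ⊕ 0xC1 = 0x4A.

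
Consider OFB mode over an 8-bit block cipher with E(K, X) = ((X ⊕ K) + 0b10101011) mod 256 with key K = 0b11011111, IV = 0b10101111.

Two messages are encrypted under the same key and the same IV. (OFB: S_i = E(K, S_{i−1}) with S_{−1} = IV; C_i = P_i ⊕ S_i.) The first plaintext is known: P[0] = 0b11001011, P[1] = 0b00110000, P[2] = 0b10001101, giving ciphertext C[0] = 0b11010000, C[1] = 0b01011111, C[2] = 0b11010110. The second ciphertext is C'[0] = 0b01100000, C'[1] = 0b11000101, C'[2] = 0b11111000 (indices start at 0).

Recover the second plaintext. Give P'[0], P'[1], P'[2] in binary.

P'[0] = 0b01111011, P'[1] = 0b10101010, P'[2] = 0b10100011

In OFB with a reused IV, both messages share the same keystream S_i, so C_i ⊕ C'_i = P_i ⊕ P'_i and thus P'_i = P_i ⊕ C_i ⊕ C'_i.
P'[0]: 0b11001011 ⊕ 0b11010000 ⊕ 0b01100000 = 0b01111011.
P'[1]: 0b00110000 ⊕ 0b01011111 ⊕ 0b11000101 = 0b10101010.
P'[2]: 0b10001101 ⊕ 0b11010110 ⊕ 0b11111000 = 0b10100011.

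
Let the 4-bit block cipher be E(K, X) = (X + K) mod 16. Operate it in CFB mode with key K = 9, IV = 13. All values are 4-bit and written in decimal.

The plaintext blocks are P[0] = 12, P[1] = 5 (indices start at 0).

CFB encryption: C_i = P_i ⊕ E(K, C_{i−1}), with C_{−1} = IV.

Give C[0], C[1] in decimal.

C[0] = 10, C[1] = 6

C[0]: E(K, 13) = 6; 12 ⊕ 6 = 10.
C[1]: E(K, 10) = 3; 5 ⊕ 3 = 6.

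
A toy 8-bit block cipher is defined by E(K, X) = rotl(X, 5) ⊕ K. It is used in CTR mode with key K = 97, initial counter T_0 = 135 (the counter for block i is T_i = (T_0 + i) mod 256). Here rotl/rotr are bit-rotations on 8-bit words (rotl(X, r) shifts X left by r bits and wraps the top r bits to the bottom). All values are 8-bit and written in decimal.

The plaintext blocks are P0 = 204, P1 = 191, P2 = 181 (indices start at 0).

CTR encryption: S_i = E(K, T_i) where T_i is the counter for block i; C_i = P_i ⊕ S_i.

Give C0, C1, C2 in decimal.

C0: T = 135, S = E(K, T) = 145; 204 ⊕ 145 = 93.
C1: T = 136, S = E(K, T) = 112; 191 ⊕ 112 = 207.
C2: T = 137, S = E(K, T) = 80; 181 ⊕ 80 = 229.

C0 = 93, C1 = 207, C2 = 229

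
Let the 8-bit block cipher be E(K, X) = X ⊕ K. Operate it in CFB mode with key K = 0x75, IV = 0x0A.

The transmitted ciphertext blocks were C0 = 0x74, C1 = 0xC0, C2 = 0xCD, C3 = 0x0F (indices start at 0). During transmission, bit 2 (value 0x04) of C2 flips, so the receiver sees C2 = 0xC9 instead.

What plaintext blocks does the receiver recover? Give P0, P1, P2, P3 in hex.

P0 = 0x0B, P1 = 0xC1, P2 = 0x7C, P3 = 0xB3

CFB decryption: P_i = C_i ⊕ E(K, C_{i−1}), with C_{−1} = IV.
Only C2 changed, to 0xC9. In CFB, a change in C_i flips the same bit in P_i and garbles P_{i+1}. Decrypting the received ciphertext:
P0: E(K, 0x0A) = 0x7F; 0x74 ⊕ 0x7F = 0x0B.
P1: E(K, 0x74) = 0x01; 0xC0 ⊕ 0x01 = 0xC1.
P2: E(K, 0xC0) = 0xB5; 0xC9 ⊕ 0xB5 = 0x7C.
P3: E(K, 0xC9) = 0xBC; 0x0F ⊕ 0xBC = 0xB3.
Blocks that differ from the original plaintext: P2, P3.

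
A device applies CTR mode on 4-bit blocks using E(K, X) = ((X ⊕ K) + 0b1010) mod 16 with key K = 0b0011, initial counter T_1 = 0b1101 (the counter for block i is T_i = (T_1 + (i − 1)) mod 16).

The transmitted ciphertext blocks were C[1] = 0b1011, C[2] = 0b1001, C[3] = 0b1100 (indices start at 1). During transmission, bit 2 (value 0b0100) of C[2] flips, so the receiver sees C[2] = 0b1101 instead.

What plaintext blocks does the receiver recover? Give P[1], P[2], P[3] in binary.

CTR decryption: S_i = E(K, T_i) where T_i is the counter for block i; P_i = C_i ⊕ S_i.
Only C[2] changed, to 0b1101. In CTR, a change in C_i flips the same bit in P_i only; the keystream is unaffected. Decrypting the received ciphertext:
P[1]: T = 0b1101, S = E(K, T) = 0b1000; 0b1011 ⊕ 0b1000 = 0b0011.
P[2]: T = 0b1110, S = E(K, T) = 0b0111; 0b1101 ⊕ 0b0111 = 0b1010.
P[3]: T = 0b1111, S = E(K, T) = 0b0110; 0b1100 ⊕ 0b0110 = 0b1010.
Blocks that differ from the original plaintext: P[2].

P[1] = 0b0011, P[2] = 0b1010, P[3] = 0b1010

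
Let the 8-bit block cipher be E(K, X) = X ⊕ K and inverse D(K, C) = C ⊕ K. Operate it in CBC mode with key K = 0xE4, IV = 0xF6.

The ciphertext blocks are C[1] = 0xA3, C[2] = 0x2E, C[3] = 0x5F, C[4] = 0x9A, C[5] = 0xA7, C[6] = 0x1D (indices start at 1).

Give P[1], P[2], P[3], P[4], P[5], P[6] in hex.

P[1] = 0xB1, P[2] = 0x69, P[3] = 0x95, P[4] = 0x21, P[5] = 0xD9, P[6] = 0x5E

CBC decryption: P_i = D(K, C_i) ⊕ C_{i−1}, with C_{0} = IV.
P[1]: D(K, 0xA3) = 0x47; 0x47 ⊕ 0xF6 = 0xB1.
P[2]: D(K, 0x2E) = 0xCA; 0xCA ⊕ 0xA3 = 0x69.
P[3]: D(K, 0x5F) = 0xBB; 0xBB ⊕ 0x2E = 0x95.
P[4]: D(K, 0x9A) = 0x7E; 0x7E ⊕ 0x5F = 0x21.
P[5]: D(K, 0xA7) = 0x43; 0x43 ⊕ 0x9A = 0xD9.
P[6]: D(K, 0x1D) = 0xF9; 0xF9 ⊕ 0xA7 = 0x5E.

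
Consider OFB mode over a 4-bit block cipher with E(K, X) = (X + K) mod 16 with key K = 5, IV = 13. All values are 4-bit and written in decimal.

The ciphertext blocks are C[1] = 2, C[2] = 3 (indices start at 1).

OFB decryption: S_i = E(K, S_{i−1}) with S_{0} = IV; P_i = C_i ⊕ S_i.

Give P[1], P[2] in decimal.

P[1] = 0, P[2] = 4

P[1]: S = E(K, 13) = 2; 2 ⊕ 2 = 0.
P[2]: S = E(K, 2) = 7; 3 ⊕ 7 = 4.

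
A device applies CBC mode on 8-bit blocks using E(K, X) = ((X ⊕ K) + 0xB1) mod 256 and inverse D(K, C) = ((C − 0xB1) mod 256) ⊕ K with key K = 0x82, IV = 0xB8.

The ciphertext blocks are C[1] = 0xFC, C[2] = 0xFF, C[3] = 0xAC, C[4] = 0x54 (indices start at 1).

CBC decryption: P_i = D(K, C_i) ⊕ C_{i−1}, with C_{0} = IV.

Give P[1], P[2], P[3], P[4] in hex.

P[1] = 0x71, P[2] = 0x30, P[3] = 0x86, P[4] = 0x8D

P[1]: D(K, 0xFC) = 0xC9; 0xC9 ⊕ 0xB8 = 0x71.
P[2]: D(K, 0xFF) = 0xCC; 0xCC ⊕ 0xFC = 0x30.
P[3]: D(K, 0xAC) = 0x79; 0x79 ⊕ 0xFF = 0x86.
P[4]: D(K, 0x54) = 0x21; 0x21 ⊕ 0xAC = 0x8D.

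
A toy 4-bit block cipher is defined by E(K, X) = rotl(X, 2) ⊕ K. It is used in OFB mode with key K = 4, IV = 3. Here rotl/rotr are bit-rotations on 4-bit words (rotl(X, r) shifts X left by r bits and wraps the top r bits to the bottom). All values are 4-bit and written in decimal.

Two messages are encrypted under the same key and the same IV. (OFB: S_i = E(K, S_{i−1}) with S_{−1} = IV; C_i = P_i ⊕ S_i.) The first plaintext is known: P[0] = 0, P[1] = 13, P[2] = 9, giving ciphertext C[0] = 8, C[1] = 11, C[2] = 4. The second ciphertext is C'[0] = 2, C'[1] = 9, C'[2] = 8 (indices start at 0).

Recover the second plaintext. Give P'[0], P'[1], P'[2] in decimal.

P'[0] = 10, P'[1] = 15, P'[2] = 5

In OFB with a reused IV, both messages share the same keystream S_i, so C_i ⊕ C'_i = P_i ⊕ P'_i and thus P'_i = P_i ⊕ C_i ⊕ C'_i.
P'[0]: 0 ⊕ 8 ⊕ 2 = 10.
P'[1]: 13 ⊕ 11 ⊕ 9 = 15.
P'[2]: 9 ⊕ 4 ⊕ 8 = 5.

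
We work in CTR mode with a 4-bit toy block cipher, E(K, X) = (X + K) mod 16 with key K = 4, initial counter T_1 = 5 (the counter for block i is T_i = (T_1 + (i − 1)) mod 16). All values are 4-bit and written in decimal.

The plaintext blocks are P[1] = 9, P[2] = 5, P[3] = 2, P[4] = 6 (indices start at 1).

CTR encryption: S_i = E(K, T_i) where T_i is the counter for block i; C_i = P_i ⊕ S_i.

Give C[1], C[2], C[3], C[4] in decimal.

C[1]: T = 5, S = E(K, T) = 9; 9 ⊕ 9 = 0.
C[2]: T = 6, S = E(K, T) = 10; 5 ⊕ 10 = 15.
C[3]: T = 7, S = E(K, T) = 11; 2 ⊕ 11 = 9.
C[4]: T = 8, S = E(K, T) = 12; 6 ⊕ 12 = 10.

C[1] = 0, C[2] = 15, C[3] = 9, C[4] = 10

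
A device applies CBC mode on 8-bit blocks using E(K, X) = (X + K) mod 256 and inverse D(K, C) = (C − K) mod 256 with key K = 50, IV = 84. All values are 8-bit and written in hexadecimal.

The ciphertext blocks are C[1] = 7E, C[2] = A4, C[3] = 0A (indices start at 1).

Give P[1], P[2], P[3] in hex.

P[1] = AA, P[2] = 2A, P[3] = 1E

CBC decryption: P_i = D(K, C_i) ⊕ C_{i−1}, with C_{0} = IV.
P[1]: D(K, 7E) = 2E; 2E ⊕ 84 = AA.
P[2]: D(K, A4) = 54; 54 ⊕ 7E = 2A.
P[3]: D(K, 0A) = BA; BA ⊕ A4 = 1E.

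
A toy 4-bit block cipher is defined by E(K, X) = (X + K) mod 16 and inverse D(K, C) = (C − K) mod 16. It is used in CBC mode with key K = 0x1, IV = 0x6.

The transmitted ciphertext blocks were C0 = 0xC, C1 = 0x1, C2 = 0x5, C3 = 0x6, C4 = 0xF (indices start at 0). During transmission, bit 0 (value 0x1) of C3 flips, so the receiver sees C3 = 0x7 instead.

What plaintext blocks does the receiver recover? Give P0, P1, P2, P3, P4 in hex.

CBC decryption: P_i = D(K, C_i) ⊕ C_{i−1}, with C_{−1} = IV.
Only C3 changed, to 0x7. In CBC, a change in C_i garbles P_i and flips the same bit in P_{i+1}. Decrypting the received ciphertext:
P0: D(K, 0xC) = 0xB; 0xB ⊕ 0x6 = 0xD.
P1: D(K, 0x1) = 0x0; 0x0 ⊕ 0xC = 0xC.
P2: D(K, 0x5) = 0x4; 0x4 ⊕ 0x1 = 0x5.
P3: D(K, 0x7) = 0x6; 0x6 ⊕ 0x5 = 0x3.
P4: D(K, 0xF) = 0xE; 0xE ⊕ 0x7 = 0x9.
Blocks that differ from the original plaintext: P3, P4.

P0 = 0xD, P1 = 0xC, P2 = 0x5, P3 = 0x3, P4 = 0x9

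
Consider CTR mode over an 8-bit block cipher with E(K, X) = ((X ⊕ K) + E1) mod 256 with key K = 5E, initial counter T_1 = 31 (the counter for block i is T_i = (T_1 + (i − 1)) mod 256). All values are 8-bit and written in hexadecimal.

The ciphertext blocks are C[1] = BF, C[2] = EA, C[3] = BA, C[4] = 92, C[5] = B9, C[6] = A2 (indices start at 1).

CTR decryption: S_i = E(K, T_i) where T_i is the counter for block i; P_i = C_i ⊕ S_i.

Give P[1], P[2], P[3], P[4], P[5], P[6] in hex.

P[1] = EF, P[2] = A7, P[3] = F4, P[4] = D9, P[5] = F5, P[6] = EB

P[1]: T = 31, S = E(K, T) = 50; BF ⊕ 50 = EF.
P[2]: T = 32, S = E(K, T) = 4D; EA ⊕ 4D = A7.
P[3]: T = 33, S = E(K, T) = 4E; BA ⊕ 4E = F4.
P[4]: T = 34, S = E(K, T) = 4B; 92 ⊕ 4B = D9.
P[5]: T = 35, S = E(K, T) = 4C; B9 ⊕ 4C = F5.
P[6]: T = 36, S = E(K, T) = 49; A2 ⊕ 49 = EB.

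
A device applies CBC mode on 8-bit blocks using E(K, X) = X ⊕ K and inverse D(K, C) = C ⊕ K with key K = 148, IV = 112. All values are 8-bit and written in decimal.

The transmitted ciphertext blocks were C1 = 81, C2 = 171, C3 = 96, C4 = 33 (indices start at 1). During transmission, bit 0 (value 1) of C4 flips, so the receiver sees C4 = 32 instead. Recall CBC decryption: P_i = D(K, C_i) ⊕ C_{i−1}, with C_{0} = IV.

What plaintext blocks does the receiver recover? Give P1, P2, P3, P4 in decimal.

Only C4 changed, to 32. In CBC, a change in C_i garbles P_i and flips the same bit in P_{i+1}. Decrypting the received ciphertext:
P1: D(K, 81) = 197; 197 ⊕ 112 = 181.
P2: D(K, 171) = 63; 63 ⊕ 81 = 110.
P3: D(K, 96) = 244; 244 ⊕ 171 = 95.
P4: D(K, 32) = 180; 180 ⊕ 96 = 212.
Blocks that differ from the original plaintext: P4.

P1 = 181, P2 = 110, P3 = 95, P4 = 212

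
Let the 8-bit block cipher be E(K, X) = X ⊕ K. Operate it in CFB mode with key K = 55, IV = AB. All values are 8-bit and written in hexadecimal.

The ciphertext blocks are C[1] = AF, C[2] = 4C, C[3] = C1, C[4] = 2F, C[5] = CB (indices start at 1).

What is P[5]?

P[5] = B1

CFB decryption: P_i = C_i ⊕ E(K, C_{i−1}), with C_{0} = IV.
P[5]: E(K, 2F) = 7A; CB ⊕ 7A = B1.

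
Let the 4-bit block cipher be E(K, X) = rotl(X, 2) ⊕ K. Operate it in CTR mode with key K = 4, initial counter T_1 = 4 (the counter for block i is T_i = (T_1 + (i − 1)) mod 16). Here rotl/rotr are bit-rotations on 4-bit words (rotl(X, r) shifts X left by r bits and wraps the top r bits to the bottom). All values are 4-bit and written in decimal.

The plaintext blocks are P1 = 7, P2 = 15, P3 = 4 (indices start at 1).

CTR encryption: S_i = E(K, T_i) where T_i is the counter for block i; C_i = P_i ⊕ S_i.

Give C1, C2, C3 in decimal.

C1 = 2, C2 = 14, C3 = 9

C1: T = 4, S = E(K, T) = 5; 7 ⊕ 5 = 2.
C2: T = 5, S = E(K, T) = 1; 15 ⊕ 1 = 14.
C3: T = 6, S = E(K, T) = 13; 4 ⊕ 13 = 9.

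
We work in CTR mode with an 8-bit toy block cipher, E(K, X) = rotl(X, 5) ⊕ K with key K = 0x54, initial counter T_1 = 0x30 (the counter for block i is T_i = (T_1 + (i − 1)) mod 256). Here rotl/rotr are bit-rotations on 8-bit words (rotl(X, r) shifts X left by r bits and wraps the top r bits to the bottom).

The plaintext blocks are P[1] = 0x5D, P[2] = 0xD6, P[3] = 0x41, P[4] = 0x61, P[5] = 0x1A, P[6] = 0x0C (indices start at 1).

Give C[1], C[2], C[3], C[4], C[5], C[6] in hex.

CTR encryption: S_i = E(K, T_i) where T_i is the counter for block i; C_i = P_i ⊕ S_i.
C[1]: T = 0x30, S = E(K, T) = 0x52; 0x5D ⊕ 0x52 = 0x0F.
C[2]: T = 0x31, S = E(K, T) = 0x72; 0xD6 ⊕ 0x72 = 0xA4.
C[3]: T = 0x32, S = E(K, T) = 0x12; 0x41 ⊕ 0x12 = 0x53.
C[4]: T = 0x33, S = E(K, T) = 0x32; 0x61 ⊕ 0x32 = 0x53.
C[5]: T = 0x34, S = E(K, T) = 0xD2; 0x1A ⊕ 0xD2 = 0xC8.
C[6]: T = 0x35, S = E(K, T) = 0xF2; 0x0C ⊕ 0xF2 = 0xFE.

C[1] = 0x0F, C[2] = 0xA4, C[3] = 0x53, C[4] = 0x53, C[5] = 0xC8, C[6] = 0xFE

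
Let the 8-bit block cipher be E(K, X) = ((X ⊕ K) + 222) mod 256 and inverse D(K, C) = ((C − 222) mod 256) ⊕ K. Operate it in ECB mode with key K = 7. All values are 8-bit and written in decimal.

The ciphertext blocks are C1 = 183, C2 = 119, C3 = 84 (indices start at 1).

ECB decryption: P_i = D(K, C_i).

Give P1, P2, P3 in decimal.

P1 = 222, P2 = 158, P3 = 113

P1: D(K, 183) = 222.
P2: D(K, 119) = 158.
P3: D(K, 84) = 113.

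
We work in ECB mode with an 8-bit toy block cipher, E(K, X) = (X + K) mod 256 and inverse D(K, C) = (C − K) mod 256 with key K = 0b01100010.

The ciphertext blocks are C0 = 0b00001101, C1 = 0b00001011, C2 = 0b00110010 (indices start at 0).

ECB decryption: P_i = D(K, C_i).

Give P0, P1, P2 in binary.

P0 = 0b10101011, P1 = 0b10101001, P2 = 0b11010000

P0: D(K, 0b00001101) = 0b10101011.
P1: D(K, 0b00001011) = 0b10101001.
P2: D(K, 0b00110010) = 0b11010000.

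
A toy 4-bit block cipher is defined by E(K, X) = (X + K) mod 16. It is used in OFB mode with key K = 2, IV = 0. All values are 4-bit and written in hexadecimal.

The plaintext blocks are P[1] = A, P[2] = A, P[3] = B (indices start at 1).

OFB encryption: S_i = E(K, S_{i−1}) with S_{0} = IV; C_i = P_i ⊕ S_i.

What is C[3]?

C[3] = D

C[1]: S = E(K, 0) = 2; A ⊕ 2 = 8.
C[2]: S = E(K, 2) = 4; A ⊕ 4 = E.
C[3]: S = E(K, 4) = 6; B ⊕ 6 = D.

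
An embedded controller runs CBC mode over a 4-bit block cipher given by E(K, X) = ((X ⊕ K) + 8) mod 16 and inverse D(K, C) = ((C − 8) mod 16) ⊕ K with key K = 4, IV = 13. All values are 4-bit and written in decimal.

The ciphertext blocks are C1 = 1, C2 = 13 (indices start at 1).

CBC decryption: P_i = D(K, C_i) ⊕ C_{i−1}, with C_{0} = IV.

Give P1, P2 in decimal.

P1 = 0, P2 = 0

P1: D(K, 1) = 13; 13 ⊕ 13 = 0.
P2: D(K, 13) = 1; 1 ⊕ 1 = 0.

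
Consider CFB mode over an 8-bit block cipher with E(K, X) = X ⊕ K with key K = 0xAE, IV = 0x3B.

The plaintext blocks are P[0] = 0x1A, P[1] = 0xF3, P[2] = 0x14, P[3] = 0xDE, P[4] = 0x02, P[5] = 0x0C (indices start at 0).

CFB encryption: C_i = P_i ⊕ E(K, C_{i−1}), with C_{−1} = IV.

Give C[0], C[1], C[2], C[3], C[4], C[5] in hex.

C[0]: E(K, 0x3B) = 0x95; 0x1A ⊕ 0x95 = 0x8F.
C[1]: E(K, 0x8F) = 0x21; 0xF3 ⊕ 0x21 = 0xD2.
C[2]: E(K, 0xD2) = 0x7C; 0x14 ⊕ 0x7C = 0x68.
C[3]: E(K, 0x68) = 0xC6; 0xDE ⊕ 0xC6 = 0x18.
C[4]: E(K, 0x18) = 0xB6; 0x02 ⊕ 0xB6 = 0xB4.
C[5]: E(K, 0xB4) = 0x1A; 0x0C ⊕ 0x1A = 0x16.

C[0] = 0x8F, C[1] = 0xD2, C[2] = 0x68, C[3] = 0x18, C[4] = 0xB4, C[5] = 0x16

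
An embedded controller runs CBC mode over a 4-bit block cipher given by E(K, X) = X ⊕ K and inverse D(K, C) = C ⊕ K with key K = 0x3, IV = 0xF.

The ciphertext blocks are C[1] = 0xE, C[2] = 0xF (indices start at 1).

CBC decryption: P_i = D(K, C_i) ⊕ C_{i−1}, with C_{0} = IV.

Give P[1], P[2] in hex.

P[1]: D(K, 0xE) = 0xD; 0xD ⊕ 0xF = 0x2.
P[2]: D(K, 0xF) = 0xC; 0xC ⊕ 0xE = 0x2.

P[1] = 0x2, P[2] = 0x2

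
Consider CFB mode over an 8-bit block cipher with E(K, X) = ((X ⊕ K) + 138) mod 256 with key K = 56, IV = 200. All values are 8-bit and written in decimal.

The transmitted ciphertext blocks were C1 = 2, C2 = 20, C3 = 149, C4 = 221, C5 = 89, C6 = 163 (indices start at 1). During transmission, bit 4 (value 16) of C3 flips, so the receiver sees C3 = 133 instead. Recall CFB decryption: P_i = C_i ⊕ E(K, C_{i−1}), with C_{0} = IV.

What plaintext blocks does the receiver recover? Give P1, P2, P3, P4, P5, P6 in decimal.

Only C3 changed, to 133. In CFB, a change in C_i flips the same bit in P_i and garbles P_{i+1}. Decrypting the received ciphertext:
P1: E(K, 200) = 122; 2 ⊕ 122 = 120.
P2: E(K, 2) = 196; 20 ⊕ 196 = 208.
P3: E(K, 20) = 182; 133 ⊕ 182 = 51.
P4: E(K, 133) = 71; 221 ⊕ 71 = 154.
P5: E(K, 221) = 111; 89 ⊕ 111 = 54.
P6: E(K, 89) = 235; 163 ⊕ 235 = 72.
Blocks that differ from the original plaintext: P3, P4.

P1 = 120, P2 = 208, P3 = 51, P4 = 154, P5 = 54, P6 = 72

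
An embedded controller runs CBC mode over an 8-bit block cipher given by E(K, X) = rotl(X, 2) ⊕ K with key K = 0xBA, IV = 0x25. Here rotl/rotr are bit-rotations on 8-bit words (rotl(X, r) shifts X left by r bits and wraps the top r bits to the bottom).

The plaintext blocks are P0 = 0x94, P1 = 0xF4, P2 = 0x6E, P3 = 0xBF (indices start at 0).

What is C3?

CBC encryption: C_i = E(K, P_i ⊕ C_{i−1}), with C_{−1} = IV.
C0: P0 ⊕ 0x25 = 0xB1; E(K, 0xB1) = 0x7C.
C1: P1 ⊕ 0x7C = 0x88; E(K, 0x88) = 0x98.
C2: P2 ⊕ 0x98 = 0xF6; E(K, 0xF6) = 0x61.
C3: P3 ⊕ 0x61 = 0xDE; E(K, 0xDE) = 0xC1.

C3 = 0xC1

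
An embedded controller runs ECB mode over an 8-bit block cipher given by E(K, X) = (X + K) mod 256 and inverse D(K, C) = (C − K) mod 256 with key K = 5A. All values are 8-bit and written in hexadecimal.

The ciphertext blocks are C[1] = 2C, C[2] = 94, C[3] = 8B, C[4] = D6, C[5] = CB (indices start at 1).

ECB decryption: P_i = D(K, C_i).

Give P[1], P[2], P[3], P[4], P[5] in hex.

P[1]: D(K, 2C) = D2.
P[2]: D(K, 94) = 3A.
P[3]: D(K, 8B) = 31.
P[4]: D(K, D6) = 7C.
P[5]: D(K, CB) = 71.

P[1] = D2, P[2] = 3A, P[3] = 31, P[4] = 7C, P[5] = 71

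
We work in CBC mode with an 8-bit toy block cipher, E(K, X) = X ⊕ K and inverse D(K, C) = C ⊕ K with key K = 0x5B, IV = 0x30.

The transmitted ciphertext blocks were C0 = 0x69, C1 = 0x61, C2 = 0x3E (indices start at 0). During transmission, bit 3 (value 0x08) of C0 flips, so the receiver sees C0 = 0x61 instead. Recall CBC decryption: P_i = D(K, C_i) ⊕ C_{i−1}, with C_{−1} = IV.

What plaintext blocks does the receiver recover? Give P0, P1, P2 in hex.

Only C0 changed, to 0x61. In CBC, a change in C_i garbles P_i and flips the same bit in P_{i+1}. Decrypting the received ciphertext:
P0: D(K, 0x61) = 0x3A; 0x3A ⊕ 0x30 = 0x0A.
P1: D(K, 0x61) = 0x3A; 0x3A ⊕ 0x61 = 0x5B.
P2: D(K, 0x3E) = 0x65; 0x65 ⊕ 0x61 = 0x04.
Blocks that differ from the original plaintext: P0, P1.

P0 = 0x0A, P1 = 0x5B, P2 = 0x04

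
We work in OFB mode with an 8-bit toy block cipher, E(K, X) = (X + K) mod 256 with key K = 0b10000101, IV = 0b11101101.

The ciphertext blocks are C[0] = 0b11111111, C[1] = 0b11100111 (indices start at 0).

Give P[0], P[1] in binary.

OFB decryption: S_i = E(K, S_{i−1}) with S_{−1} = IV; P_i = C_i ⊕ S_i.
P[0]: S = E(K, 0b11101101) = 0b01110010; 0b11111111 ⊕ 0b01110010 = 0b10001101.
P[1]: S = E(K, 0b01110010) = 0b11110111; 0b11100111 ⊕ 0b11110111 = 0b00010000.

P[0] = 0b10001101, P[1] = 0b00010000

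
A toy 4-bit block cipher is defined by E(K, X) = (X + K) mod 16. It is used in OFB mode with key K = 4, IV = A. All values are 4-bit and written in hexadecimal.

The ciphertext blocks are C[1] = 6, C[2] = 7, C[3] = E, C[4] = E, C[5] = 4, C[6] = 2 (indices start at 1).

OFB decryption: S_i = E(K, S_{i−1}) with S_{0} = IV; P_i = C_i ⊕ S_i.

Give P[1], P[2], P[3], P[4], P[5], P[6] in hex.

P[1] = 8, P[2] = 5, P[3] = 8, P[4] = 4, P[5] = A, P[6] = 0

P[1]: S = E(K, A) = E; 6 ⊕ E = 8.
P[2]: S = E(K, E) = 2; 7 ⊕ 2 = 5.
P[3]: S = E(K, 2) = 6; E ⊕ 6 = 8.
P[4]: S = E(K, 6) = A; E ⊕ A = 4.
P[5]: S = E(K, A) = E; 4 ⊕ E = A.
P[6]: S = E(K, E) = 2; 2 ⊕ 2 = 0.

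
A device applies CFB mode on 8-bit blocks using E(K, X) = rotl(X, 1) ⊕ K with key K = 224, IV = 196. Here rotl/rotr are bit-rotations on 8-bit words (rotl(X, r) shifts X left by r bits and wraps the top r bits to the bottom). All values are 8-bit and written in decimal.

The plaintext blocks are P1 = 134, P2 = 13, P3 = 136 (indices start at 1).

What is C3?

C3 = 12

CFB encryption: C_i = P_i ⊕ E(K, C_{i−1}), with C_{0} = IV.
C1: E(K, 196) = 105; 134 ⊕ 105 = 239.
C2: E(K, 239) = 63; 13 ⊕ 63 = 50.
C3: E(K, 50) = 132; 136 ⊕ 132 = 12.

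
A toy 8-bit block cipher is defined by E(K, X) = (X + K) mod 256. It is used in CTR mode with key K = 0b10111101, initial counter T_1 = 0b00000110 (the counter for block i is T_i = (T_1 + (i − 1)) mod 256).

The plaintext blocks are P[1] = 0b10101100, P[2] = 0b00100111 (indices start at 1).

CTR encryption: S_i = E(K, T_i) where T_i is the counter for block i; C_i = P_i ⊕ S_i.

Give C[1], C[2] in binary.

C[1] = 0b01101111, C[2] = 0b11100011

C[1]: T = 0b00000110, S = E(K, T) = 0b11000011; 0b10101100 ⊕ 0b11000011 = 0b01101111.
C[2]: T = 0b00000111, S = E(K, T) = 0b11000100; 0b00100111 ⊕ 0b11000100 = 0b11100011.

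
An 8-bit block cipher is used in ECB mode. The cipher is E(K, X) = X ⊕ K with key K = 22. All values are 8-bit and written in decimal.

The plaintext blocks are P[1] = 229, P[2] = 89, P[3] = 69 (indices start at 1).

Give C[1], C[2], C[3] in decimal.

ECB encryption: C_i = E(K, P_i).
C[1]: E(K, 229) = 243.
C[2]: E(K, 89) = 79.
C[3]: E(K, 69) = 83.

C[1] = 243, C[2] = 79, C[3] = 83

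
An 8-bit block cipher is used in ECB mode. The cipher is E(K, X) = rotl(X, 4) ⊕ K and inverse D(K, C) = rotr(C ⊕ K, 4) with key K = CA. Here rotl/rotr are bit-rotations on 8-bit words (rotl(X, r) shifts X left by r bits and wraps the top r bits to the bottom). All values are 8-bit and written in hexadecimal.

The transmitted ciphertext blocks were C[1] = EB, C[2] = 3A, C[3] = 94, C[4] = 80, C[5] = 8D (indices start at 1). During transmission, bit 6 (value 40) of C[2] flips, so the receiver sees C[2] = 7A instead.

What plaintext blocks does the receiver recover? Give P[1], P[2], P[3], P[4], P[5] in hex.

ECB decryption: P_i = D(K, C_i).
Only C[2] changed, to 7A. In ECB, a change in C_i affects only P_i. Decrypting the received ciphertext:
P[1]: D(K, EB) = 12.
P[2]: D(K, 7A) = 0B.
P[3]: D(K, 94) = E5.
P[4]: D(K, 80) = A4.
P[5]: D(K, 8D) = 74.
Blocks that differ from the original plaintext: P[2].

P[1] = 12, P[2] = 0B, P[3] = E5, P[4] = A4, P[5] = 74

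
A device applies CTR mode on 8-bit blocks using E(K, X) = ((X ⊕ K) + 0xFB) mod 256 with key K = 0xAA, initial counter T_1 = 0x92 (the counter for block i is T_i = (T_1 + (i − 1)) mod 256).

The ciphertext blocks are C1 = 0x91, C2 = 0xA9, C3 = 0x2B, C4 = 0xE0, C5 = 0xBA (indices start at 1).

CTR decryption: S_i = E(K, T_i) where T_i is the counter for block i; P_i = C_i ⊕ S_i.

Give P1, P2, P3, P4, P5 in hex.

P1 = 0xA2, P2 = 0x9D, P3 = 0x12, P4 = 0xDA, P5 = 0x8D

P1: T = 0x92, S = E(K, T) = 0x33; 0x91 ⊕ 0x33 = 0xA2.
P2: T = 0x93, S = E(K, T) = 0x34; 0xA9 ⊕ 0x34 = 0x9D.
P3: T = 0x94, S = E(K, T) = 0x39; 0x2B ⊕ 0x39 = 0x12.
P4: T = 0x95, S = E(K, T) = 0x3A; 0xE0 ⊕ 0x3A = 0xDA.
P5: T = 0x96, S = E(K, T) = 0x37; 0xBA ⊕ 0x37 = 0x8D.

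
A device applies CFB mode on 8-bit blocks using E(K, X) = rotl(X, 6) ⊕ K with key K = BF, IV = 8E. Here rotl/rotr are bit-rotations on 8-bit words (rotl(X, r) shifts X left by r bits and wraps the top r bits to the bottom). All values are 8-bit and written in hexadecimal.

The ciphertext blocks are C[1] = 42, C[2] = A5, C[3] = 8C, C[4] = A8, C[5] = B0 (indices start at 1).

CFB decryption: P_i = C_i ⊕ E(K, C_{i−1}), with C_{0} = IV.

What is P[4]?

P[4]: E(K, 8C) = 9C; A8 ⊕ 9C = 34.

P[4] = 34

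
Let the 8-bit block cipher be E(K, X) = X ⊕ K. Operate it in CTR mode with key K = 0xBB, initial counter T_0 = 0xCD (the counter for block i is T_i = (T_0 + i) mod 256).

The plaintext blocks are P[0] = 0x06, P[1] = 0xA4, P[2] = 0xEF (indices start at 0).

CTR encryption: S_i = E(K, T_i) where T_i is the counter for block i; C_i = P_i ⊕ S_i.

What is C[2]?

C[2] = 0x9B

C[0]: T = 0xCD, S = E(K, T) = 0x76; 0x06 ⊕ 0x76 = 0x70.
C[1]: T = 0xCE, S = E(K, T) = 0x75; 0xA4 ⊕ 0x75 = 0xD1.
C[2]: T = 0xCF, S = E(K, T) = 0x74; 0xEF ⊕ 0x74 = 0x9B.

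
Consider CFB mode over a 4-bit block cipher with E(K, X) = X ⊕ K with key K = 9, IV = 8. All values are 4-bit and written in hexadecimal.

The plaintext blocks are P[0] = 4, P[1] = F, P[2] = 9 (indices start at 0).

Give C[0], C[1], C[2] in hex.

CFB encryption: C_i = P_i ⊕ E(K, C_{i−1}), with C_{−1} = IV.
C[0]: E(K, 8) = 1; 4 ⊕ 1 = 5.
C[1]: E(K, 5) = C; F ⊕ C = 3.
C[2]: E(K, 3) = A; 9 ⊕ A = 3.

C[0] = 5, C[1] = 3, C[2] = 3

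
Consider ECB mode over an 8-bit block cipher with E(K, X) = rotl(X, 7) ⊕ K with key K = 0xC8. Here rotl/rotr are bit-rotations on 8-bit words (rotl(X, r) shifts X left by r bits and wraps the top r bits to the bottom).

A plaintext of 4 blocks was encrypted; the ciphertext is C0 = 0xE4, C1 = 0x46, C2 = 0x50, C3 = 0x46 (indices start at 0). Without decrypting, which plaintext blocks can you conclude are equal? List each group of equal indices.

P1 = P3

ECB encrypts each block independently with the same key, so equal ciphertext blocks imply equal plaintext blocks.
C1 = C3 = 0x46, so P1 = P3.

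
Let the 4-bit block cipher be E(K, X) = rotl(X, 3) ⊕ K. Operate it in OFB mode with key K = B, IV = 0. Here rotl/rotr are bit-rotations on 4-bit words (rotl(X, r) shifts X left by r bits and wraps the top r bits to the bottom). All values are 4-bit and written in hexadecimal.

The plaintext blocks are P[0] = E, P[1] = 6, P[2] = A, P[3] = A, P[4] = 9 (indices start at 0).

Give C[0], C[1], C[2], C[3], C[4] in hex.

C[0] = 5, C[1] = 0, C[2] = 2, C[3] = 5, C[4] = D

OFB encryption: S_i = E(K, S_{i−1}) with S_{−1} = IV; C_i = P_i ⊕ S_i.
C[0]: S = E(K, 0) = B; E ⊕ B = 5.
C[1]: S = E(K, B) = 6; 6 ⊕ 6 = 0.
C[2]: S = E(K, 6) = 8; A ⊕ 8 = 2.
C[3]: S = E(K, 8) = F; A ⊕ F = 5.
C[4]: S = E(K, F) = 4; 9 ⊕ 4 = D.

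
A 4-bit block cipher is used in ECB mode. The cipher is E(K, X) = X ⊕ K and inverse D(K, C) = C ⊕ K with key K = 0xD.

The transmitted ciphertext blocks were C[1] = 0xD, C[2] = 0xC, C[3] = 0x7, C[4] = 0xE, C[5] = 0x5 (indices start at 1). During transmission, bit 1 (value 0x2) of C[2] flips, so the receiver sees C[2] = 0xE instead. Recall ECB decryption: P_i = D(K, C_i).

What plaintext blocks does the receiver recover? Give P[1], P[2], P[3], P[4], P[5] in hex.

P[1] = 0x0, P[2] = 0x3, P[3] = 0xA, P[4] = 0x3, P[5] = 0x8

Only C[2] changed, to 0xE. In ECB, a change in C_i affects only P_i. Decrypting the received ciphertext:
P[1]: D(K, 0xD) = 0x0.
P[2]: D(K, 0xE) = 0x3.
P[3]: D(K, 0x7) = 0xA.
P[4]: D(K, 0xE) = 0x3.
P[5]: D(K, 0x5) = 0x8.
Blocks that differ from the original plaintext: P[2].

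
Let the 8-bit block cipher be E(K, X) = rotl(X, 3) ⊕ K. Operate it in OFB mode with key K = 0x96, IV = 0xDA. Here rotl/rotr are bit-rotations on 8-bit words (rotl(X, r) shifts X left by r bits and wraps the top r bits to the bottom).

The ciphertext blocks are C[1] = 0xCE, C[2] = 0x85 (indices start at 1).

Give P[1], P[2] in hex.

P[1] = 0x8E, P[2] = 0x11

OFB decryption: S_i = E(K, S_{i−1}) with S_{0} = IV; P_i = C_i ⊕ S_i.
P[1]: S = E(K, 0xDA) = 0x40; 0xCE ⊕ 0x40 = 0x8E.
P[2]: S = E(K, 0x40) = 0x94; 0x85 ⊕ 0x94 = 0x11.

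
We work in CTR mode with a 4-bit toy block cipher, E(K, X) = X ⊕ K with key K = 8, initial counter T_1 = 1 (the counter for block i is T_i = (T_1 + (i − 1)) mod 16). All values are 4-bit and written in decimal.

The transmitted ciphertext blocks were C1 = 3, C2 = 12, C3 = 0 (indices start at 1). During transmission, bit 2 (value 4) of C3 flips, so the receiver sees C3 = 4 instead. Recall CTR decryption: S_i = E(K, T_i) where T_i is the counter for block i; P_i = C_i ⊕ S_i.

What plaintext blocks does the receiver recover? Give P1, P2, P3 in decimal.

P1 = 10, P2 = 6, P3 = 15

Only C3 changed, to 4. In CTR, a change in C_i flips the same bit in P_i only; the keystream is unaffected. Decrypting the received ciphertext:
P1: T = 1, S = E(K, T) = 9; 3 ⊕ 9 = 10.
P2: T = 2, S = E(K, T) = 10; 12 ⊕ 10 = 6.
P3: T = 3, S = E(K, T) = 11; 4 ⊕ 11 = 15.
Blocks that differ from the original plaintext: P3.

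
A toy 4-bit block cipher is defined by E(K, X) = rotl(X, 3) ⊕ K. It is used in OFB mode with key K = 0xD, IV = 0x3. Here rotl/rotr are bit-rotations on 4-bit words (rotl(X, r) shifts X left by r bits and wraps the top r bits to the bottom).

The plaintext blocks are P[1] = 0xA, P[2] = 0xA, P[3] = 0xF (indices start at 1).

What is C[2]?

OFB encryption: S_i = E(K, S_{i−1}) with S_{0} = IV; C_i = P_i ⊕ S_i.
C[1]: S = E(K, 0x3) = 0x4; 0xA ⊕ 0x4 = 0xE.
C[2]: S = E(K, 0x4) = 0xF; 0xA ⊕ 0xF = 0x5.

C[2] = 0x5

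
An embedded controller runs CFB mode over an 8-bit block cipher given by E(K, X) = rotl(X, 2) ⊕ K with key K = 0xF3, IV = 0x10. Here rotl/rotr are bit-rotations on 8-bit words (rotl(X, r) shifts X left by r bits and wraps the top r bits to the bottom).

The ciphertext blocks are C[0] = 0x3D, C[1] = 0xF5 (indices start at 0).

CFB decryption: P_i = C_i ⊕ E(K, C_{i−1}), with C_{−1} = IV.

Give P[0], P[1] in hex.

P[0]: E(K, 0x10) = 0xB3; 0x3D ⊕ 0xB3 = 0x8E.
P[1]: E(K, 0x3D) = 0x07; 0xF5 ⊕ 0x07 = 0xF2.

P[0] = 0x8E, P[1] = 0xF2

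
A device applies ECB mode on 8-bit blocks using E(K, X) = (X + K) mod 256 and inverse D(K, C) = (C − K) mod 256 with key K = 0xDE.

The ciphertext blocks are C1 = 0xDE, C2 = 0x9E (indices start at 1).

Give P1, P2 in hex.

ECB decryption: P_i = D(K, C_i).
P1: D(K, 0xDE) = 0x00.
P2: D(K, 0x9E) = 0xC0.

P1 = 0x00, P2 = 0xC0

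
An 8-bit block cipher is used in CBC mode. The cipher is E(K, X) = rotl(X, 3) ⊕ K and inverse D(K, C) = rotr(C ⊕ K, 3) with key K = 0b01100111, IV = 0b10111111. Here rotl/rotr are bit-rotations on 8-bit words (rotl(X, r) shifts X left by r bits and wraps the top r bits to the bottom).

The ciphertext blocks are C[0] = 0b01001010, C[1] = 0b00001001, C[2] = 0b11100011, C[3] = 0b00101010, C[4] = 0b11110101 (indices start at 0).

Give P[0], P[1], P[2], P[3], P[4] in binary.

P[0] = 0b00011010, P[1] = 0b10000111, P[2] = 0b10011001, P[3] = 0b01001010, P[4] = 0b01111000

CBC decryption: P_i = D(K, C_i) ⊕ C_{i−1}, with C_{−1} = IV.
P[0]: D(K, 0b01001010) = 0b10100101; 0b10100101 ⊕ 0b10111111 = 0b00011010.
P[1]: D(K, 0b00001001) = 0b11001101; 0b11001101 ⊕ 0b01001010 = 0b10000111.
P[2]: D(K, 0b11100011) = 0b10010000; 0b10010000 ⊕ 0b00001001 = 0b10011001.
P[3]: D(K, 0b00101010) = 0b10101001; 0b10101001 ⊕ 0b11100011 = 0b01001010.
P[4]: D(K, 0b11110101) = 0b01010010; 0b01010010 ⊕ 0b00101010 = 0b01111000.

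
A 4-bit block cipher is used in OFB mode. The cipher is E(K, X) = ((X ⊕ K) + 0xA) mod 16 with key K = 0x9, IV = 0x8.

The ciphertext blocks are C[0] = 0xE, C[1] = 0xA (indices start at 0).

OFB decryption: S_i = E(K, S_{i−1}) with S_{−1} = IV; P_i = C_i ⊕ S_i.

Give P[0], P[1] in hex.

P[0] = 0x5, P[1] = 0x6

P[0]: S = E(K, 0x8) = 0xB; 0xE ⊕ 0xB = 0x5.
P[1]: S = E(K, 0xB) = 0xC; 0xA ⊕ 0xC = 0x6.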